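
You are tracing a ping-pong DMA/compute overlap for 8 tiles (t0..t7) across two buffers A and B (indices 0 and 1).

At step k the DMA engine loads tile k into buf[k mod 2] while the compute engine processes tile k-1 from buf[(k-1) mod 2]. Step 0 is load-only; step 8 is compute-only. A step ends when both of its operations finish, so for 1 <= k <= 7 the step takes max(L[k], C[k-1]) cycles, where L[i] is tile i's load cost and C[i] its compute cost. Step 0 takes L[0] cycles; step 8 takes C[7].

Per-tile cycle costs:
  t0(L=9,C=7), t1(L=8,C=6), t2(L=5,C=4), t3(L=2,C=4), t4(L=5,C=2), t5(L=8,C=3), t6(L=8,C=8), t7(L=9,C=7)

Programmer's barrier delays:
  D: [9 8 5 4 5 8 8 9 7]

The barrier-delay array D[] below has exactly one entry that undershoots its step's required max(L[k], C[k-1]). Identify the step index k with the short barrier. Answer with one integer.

hazard at step 2

[0] required=L[0]=9=9 vs D=9 ok
[1] required=max(L[1]=8,C[0]=7)=8 vs D=8 ok
[2] required=max(L[2]=5,C[1]=6)=6 vs D=5 SHORT
[3] required=max(L[3]=2,C[2]=4)=4 vs D=4 ok
[4] required=max(L[4]=5,C[3]=4)=5 vs D=5 ok
[5] required=max(L[5]=8,C[4]=2)=8 vs D=8 ok
[6] required=max(L[6]=8,C[5]=3)=8 vs D=8 ok
[7] required=max(L[7]=9,C[6]=8)=9 vs D=9 ok
[8] required=C[7]=7=7 vs D=7 ok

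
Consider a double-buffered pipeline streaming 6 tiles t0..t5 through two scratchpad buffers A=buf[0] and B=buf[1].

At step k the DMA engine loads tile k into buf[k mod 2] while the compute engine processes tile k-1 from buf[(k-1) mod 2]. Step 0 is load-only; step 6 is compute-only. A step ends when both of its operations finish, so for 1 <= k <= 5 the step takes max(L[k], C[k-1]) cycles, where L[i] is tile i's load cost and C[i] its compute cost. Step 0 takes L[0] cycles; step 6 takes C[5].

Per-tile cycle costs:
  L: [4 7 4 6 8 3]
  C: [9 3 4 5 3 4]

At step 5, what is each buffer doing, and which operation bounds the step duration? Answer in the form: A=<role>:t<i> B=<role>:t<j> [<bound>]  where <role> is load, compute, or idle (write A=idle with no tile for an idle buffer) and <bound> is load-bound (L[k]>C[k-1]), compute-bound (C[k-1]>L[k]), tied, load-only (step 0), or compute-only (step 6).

  0. 4=4c; end=4; A:t0 B:-
  1. max(7,9)=9c; end=13; A:t0 B:t1
  2. max(4,3)=4c; end=17; A:t2 B:t1
  3. max(6,4)=6c; end=23; A:t2 B:t3
  4. max(8,5)=8c; end=31; A:t4 B:t3
  5. max(3,3)=3c; end=34; A:t4 B:t5
  6. 4=4c; end=38; A:t4 B:t5

step 5: A=compute:t4 B=load:t5 [tied]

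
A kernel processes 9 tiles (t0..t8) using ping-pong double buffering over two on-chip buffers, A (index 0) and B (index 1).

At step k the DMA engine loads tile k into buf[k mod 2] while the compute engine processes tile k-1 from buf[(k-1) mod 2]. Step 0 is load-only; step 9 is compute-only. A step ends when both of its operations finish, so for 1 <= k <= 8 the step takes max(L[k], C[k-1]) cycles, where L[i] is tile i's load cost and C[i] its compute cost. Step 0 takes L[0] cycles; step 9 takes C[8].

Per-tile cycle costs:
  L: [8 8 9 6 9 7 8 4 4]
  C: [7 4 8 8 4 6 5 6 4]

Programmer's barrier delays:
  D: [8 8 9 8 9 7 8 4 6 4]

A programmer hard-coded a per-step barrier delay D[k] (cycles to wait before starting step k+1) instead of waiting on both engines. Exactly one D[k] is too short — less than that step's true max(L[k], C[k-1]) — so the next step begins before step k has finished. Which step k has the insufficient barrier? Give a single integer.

k=0 barrier L[0]=8→8c, D[0]=8 ok
k=1 barrier max(L[1]=8,C[0]=7)→8c, D[1]=8 ok
k=2 barrier max(L[2]=9,C[1]=4)→9c, D[2]=9 ok
k=3 barrier max(L[3]=6,C[2]=8)→8c, D[3]=8 ok
k=4 barrier max(L[4]=9,C[3]=8)→9c, D[4]=9 ok
k=5 barrier max(L[5]=7,C[4]=4)→7c, D[5]=7 ok
k=6 barrier max(L[6]=8,C[5]=6)→8c, D[6]=8 ok
k=7 barrier max(L[7]=4,C[6]=5)→5c, D[7]=4 SHORT
k=8 barrier max(L[8]=4,C[7]=6)→6c, D[8]=6 ok
k=9 barrier C[8]=4→4c, D[9]=4 ok

hazard at step 7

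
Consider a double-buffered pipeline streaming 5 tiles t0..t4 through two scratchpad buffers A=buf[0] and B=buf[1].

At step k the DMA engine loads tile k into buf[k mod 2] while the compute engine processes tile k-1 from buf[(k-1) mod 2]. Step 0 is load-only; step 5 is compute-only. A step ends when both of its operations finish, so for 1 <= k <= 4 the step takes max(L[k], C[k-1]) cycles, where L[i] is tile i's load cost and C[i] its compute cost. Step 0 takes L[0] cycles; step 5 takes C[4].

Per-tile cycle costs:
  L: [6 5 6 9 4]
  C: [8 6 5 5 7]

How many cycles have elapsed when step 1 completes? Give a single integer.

step 0: L[0]=6 → dur=6, Σ=6 | A=load:t0 B=idle [load-only]
step 1: L[1]=5 C[0]=8 → dur=8, Σ=14 | A=compute:t0 B=load:t1 [compute-bound]
step 2: L[2]=6 C[1]=6 → dur=6, Σ=20 | A=load:t2 B=compute:t1 [tied]
step 3: L[3]=9 C[2]=5 → dur=9, Σ=29 | A=compute:t2 B=load:t3 [load-bound]
step 4: L[4]=4 C[3]=5 → dur=5, Σ=34 | A=load:t4 B=compute:t3 [compute-bound]
step 5: C[4]=7 → dur=7, Σ=41 | A=compute:t4 B=idle [compute-only]

end_cycle[1] = 14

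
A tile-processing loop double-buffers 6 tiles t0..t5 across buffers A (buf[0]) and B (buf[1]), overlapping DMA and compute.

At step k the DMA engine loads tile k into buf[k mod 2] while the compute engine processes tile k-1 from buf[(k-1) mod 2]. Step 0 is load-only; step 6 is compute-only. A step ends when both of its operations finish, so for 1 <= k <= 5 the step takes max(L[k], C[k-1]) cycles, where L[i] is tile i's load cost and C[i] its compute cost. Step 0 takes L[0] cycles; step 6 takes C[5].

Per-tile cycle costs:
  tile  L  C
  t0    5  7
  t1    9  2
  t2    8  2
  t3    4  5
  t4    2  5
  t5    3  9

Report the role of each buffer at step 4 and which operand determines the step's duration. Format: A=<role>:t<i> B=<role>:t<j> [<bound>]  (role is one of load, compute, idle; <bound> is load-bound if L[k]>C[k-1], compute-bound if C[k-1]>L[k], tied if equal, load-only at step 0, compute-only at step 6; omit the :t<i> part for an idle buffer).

step 0: L[0]=5 → dur=5, Σ=5 | A=load:t0 B=idle [load-only]
step 1: L[1]=9 C[0]=7 → dur=9, Σ=14 | A=compute:t0 B=load:t1 [load-bound]
step 2: L[2]=8 C[1]=2 → dur=8, Σ=22 | A=load:t2 B=compute:t1 [load-bound]
step 3: L[3]=4 C[2]=2 → dur=4, Σ=26 | A=compute:t2 B=load:t3 [load-bound]
step 4: L[4]=2 C[3]=5 → dur=5, Σ=31 | A=load:t4 B=compute:t3 [compute-bound]
step 5: L[5]=3 C[4]=5 → dur=5, Σ=36 | A=compute:t4 B=load:t5 [compute-bound]
step 6: C[5]=9 → dur=9, Σ=45 | A=idle B=compute:t5 [compute-only]

step 4: A=load:t4 B=compute:t3 [compute-bound]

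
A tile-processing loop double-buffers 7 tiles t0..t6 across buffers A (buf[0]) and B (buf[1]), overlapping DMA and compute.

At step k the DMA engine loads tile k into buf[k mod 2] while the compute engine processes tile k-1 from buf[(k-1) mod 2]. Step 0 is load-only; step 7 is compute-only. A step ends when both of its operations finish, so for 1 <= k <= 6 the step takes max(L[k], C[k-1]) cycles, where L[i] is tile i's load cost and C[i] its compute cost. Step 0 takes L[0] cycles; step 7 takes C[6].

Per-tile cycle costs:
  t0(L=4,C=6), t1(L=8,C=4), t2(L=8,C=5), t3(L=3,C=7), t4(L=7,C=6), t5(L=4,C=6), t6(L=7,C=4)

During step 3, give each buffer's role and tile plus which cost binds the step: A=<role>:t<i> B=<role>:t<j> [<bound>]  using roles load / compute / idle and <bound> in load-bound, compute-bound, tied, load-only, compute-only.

step 3: A=compute:t2 B=load:t3 [compute-bound]

  0. 4=4c; end=4; A:t0 B:-
  1. max(8,6)=8c; end=12; A:t0 B:t1
  2. max(8,4)=8c; end=20; A:t2 B:t1
  3. max(3,5)=5c; end=25; A:t2 B:t3
  4. max(7,7)=7c; end=32; A:t4 B:t3
  5. max(4,6)=6c; end=38; A:t4 B:t5
  6. max(7,6)=7c; end=45; A:t6 B:t5
  7. 4=4c; end=49; A:t6 B:t5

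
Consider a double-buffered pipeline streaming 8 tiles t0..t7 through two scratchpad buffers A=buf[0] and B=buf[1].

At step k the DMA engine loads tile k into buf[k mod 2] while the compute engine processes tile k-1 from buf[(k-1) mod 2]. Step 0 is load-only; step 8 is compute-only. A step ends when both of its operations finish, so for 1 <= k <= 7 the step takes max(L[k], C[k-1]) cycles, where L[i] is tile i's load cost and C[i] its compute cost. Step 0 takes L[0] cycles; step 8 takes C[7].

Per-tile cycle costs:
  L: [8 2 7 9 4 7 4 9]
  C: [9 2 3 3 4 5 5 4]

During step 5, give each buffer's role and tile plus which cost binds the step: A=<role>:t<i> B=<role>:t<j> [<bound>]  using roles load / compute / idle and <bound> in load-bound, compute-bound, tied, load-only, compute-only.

step 5: A=compute:t4 B=load:t5 [load-bound]

step 0: L[0]=8 → dur=8, Σ=8 | A=load:t0 B=idle [load-only]
step 1: L[1]=2 C[0]=9 → dur=9, Σ=17 | A=compute:t0 B=load:t1 [compute-bound]
step 2: L[2]=7 C[1]=2 → dur=7, Σ=24 | A=load:t2 B=compute:t1 [load-bound]
step 3: L[3]=9 C[2]=3 → dur=9, Σ=33 | A=compute:t2 B=load:t3 [load-bound]
step 4: L[4]=4 C[3]=3 → dur=4, Σ=37 | A=load:t4 B=compute:t3 [load-bound]
step 5: L[5]=7 C[4]=4 → dur=7, Σ=44 | A=compute:t4 B=load:t5 [load-bound]
step 6: L[6]=4 C[5]=5 → dur=5, Σ=49 | A=load:t6 B=compute:t5 [compute-bound]
step 7: L[7]=9 C[6]=5 → dur=9, Σ=58 | A=compute:t6 B=load:t7 [load-bound]
step 8: C[7]=4 → dur=4, Σ=62 | A=idle B=compute:t7 [compute-only]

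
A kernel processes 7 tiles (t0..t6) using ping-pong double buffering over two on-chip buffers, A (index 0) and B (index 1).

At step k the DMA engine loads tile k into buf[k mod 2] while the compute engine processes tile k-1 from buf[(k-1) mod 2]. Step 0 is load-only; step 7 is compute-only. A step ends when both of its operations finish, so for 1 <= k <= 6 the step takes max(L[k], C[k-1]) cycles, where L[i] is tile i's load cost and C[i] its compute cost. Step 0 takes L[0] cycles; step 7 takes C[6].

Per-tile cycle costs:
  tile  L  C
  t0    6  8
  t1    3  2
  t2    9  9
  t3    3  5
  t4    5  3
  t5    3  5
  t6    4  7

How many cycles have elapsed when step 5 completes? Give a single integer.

step 0: L[0]=6 → dur=6, Σ=6 | A=load:t0 B=idle [load-only]
step 1: L[1]=3 C[0]=8 → dur=8, Σ=14 | A=compute:t0 B=load:t1 [compute-bound]
step 2: L[2]=9 C[1]=2 → dur=9, Σ=23 | A=load:t2 B=compute:t1 [load-bound]
step 3: L[3]=3 C[2]=9 → dur=9, Σ=32 | A=compute:t2 B=load:t3 [compute-bound]
step 4: L[4]=5 C[3]=5 → dur=5, Σ=37 | A=load:t4 B=compute:t3 [tied]
step 5: L[5]=3 C[4]=3 → dur=3, Σ=40 | A=compute:t4 B=load:t5 [tied]
step 6: L[6]=4 C[5]=5 → dur=5, Σ=45 | A=load:t6 B=compute:t5 [compute-bound]
step 7: C[6]=7 → dur=7, Σ=52 | A=compute:t6 B=idle [compute-only]

end_cycle[5] = 40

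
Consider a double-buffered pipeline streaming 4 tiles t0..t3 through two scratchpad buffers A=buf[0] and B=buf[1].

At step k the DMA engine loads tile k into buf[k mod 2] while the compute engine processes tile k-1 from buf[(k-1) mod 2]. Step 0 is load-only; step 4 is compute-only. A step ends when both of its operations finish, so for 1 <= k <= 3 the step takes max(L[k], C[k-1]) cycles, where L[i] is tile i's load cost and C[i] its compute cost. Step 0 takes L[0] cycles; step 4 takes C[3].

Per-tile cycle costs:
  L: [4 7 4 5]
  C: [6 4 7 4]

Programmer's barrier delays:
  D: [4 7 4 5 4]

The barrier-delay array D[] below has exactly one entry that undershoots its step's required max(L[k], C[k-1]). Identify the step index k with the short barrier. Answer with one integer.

k=0 barrier L[0]=4→4c, D[0]=4 ok
k=1 barrier max(L[1]=7,C[0]=6)→7c, D[1]=7 ok
k=2 barrier max(L[2]=4,C[1]=4)→4c, D[2]=4 ok
k=3 barrier max(L[3]=5,C[2]=7)→7c, D[3]=5 SHORT
k=4 barrier C[3]=4→4c, D[4]=4 ok

hazard at step 3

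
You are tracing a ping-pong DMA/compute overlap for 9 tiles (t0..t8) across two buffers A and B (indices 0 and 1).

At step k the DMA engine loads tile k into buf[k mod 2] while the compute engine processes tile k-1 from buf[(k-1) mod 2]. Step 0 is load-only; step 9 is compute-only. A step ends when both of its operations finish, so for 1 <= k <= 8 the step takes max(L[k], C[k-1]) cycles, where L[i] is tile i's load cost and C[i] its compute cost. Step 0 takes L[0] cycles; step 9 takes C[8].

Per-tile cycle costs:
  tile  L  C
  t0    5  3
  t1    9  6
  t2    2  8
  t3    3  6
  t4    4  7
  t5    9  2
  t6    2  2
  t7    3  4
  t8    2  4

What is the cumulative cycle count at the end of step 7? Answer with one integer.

[0] DMA t0→A (5c) ∥ CU idle ⇒ 5c, clock 5
[1] DMA t1→B (9c) ∥ CU A:t0 (3c) ⇒ 9c, clock 14
[2] DMA t2→A (2c) ∥ CU B:t1 (6c) ⇒ 6c, clock 20
[3] DMA t3→B (3c) ∥ CU A:t2 (8c) ⇒ 8c, clock 28
[4] DMA t4→A (4c) ∥ CU B:t3 (6c) ⇒ 6c, clock 34
[5] DMA t5→B (9c) ∥ CU A:t4 (7c) ⇒ 9c, clock 43
[6] DMA t6→A (2c) ∥ CU B:t5 (2c) ⇒ 2c, clock 45
[7] DMA t7→B (3c) ∥ CU A:t6 (2c) ⇒ 3c, clock 48
[8] DMA t8→A (2c) ∥ CU B:t7 (4c) ⇒ 4c, clock 52
[9] DMA idle ∥ CU A:t8 (4c) ⇒ 4c, clock 56

end_cycle[7] = 48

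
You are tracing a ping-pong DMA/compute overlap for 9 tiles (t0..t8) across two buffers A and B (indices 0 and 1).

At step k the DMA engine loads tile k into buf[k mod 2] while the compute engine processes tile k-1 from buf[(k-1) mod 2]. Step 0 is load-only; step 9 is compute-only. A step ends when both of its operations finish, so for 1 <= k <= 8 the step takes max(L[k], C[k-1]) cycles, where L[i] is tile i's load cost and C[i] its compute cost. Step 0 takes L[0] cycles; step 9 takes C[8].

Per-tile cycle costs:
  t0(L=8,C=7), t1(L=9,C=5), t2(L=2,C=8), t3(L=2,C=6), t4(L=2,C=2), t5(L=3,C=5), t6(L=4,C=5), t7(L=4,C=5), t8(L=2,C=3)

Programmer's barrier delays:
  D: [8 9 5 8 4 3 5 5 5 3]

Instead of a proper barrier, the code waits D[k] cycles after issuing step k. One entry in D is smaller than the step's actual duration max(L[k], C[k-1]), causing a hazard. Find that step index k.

hazard at step 4

k=0 barrier L[0]=8→8c, D[0]=8 ok
k=1 barrier max(L[1]=9,C[0]=7)→9c, D[1]=9 ok
k=2 barrier max(L[2]=2,C[1]=5)→5c, D[2]=5 ok
k=3 barrier max(L[3]=2,C[2]=8)→8c, D[3]=8 ok
k=4 barrier max(L[4]=2,C[3]=6)→6c, D[4]=4 SHORT
k=5 barrier max(L[5]=3,C[4]=2)→3c, D[5]=3 ok
k=6 barrier max(L[6]=4,C[5]=5)→5c, D[6]=5 ok
k=7 barrier max(L[7]=4,C[6]=5)→5c, D[7]=5 ok
k=8 barrier max(L[8]=2,C[7]=5)→5c, D[8]=5 ok
k=9 barrier C[8]=3→3c, D[9]=3 ok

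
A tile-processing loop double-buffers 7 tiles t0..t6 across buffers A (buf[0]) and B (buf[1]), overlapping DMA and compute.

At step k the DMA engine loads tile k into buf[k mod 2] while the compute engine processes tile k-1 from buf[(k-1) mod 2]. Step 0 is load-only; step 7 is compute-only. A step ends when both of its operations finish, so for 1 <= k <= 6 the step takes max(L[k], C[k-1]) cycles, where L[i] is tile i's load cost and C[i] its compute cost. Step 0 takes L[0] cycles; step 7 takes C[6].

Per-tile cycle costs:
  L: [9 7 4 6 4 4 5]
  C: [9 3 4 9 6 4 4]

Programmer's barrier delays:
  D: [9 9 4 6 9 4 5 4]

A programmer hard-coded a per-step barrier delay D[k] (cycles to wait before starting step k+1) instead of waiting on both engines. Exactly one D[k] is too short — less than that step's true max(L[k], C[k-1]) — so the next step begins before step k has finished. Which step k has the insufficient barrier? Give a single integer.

[0] required=L[0]=9=9 vs D=9 ok
[1] required=max(L[1]=7,C[0]=9)=9 vs D=9 ok
[2] required=max(L[2]=4,C[1]=3)=4 vs D=4 ok
[3] required=max(L[3]=6,C[2]=4)=6 vs D=6 ok
[4] required=max(L[4]=4,C[3]=9)=9 vs D=9 ok
[5] required=max(L[5]=4,C[4]=6)=6 vs D=4 SHORT
[6] required=max(L[6]=5,C[5]=4)=5 vs D=5 ok
[7] required=C[6]=4=4 vs D=4 ok

hazard at step 5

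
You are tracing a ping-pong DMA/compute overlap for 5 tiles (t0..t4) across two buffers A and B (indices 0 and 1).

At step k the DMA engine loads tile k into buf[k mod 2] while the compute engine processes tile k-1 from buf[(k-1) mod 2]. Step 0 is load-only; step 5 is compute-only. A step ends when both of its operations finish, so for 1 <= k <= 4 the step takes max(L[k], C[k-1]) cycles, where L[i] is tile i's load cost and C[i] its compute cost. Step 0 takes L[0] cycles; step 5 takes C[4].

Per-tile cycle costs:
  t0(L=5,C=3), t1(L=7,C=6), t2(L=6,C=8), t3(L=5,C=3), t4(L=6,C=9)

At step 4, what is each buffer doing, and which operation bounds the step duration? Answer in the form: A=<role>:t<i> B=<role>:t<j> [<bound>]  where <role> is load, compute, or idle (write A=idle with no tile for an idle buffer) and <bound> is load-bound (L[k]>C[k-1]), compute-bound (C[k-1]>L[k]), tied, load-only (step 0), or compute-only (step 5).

step 0: L[0]=5 → dur=5, Σ=5 | A=load:t0 B=idle [load-only]
step 1: L[1]=7 C[0]=3 → dur=7, Σ=12 | A=compute:t0 B=load:t1 [load-bound]
step 2: L[2]=6 C[1]=6 → dur=6, Σ=18 | A=load:t2 B=compute:t1 [tied]
step 3: L[3]=5 C[2]=8 → dur=8, Σ=26 | A=compute:t2 B=load:t3 [compute-bound]
step 4: L[4]=6 C[3]=3 → dur=6, Σ=32 | A=load:t4 B=compute:t3 [load-bound]
step 5: C[4]=9 → dur=9, Σ=41 | A=compute:t4 B=idle [compute-only]

step 4: A=load:t4 B=compute:t3 [load-bound]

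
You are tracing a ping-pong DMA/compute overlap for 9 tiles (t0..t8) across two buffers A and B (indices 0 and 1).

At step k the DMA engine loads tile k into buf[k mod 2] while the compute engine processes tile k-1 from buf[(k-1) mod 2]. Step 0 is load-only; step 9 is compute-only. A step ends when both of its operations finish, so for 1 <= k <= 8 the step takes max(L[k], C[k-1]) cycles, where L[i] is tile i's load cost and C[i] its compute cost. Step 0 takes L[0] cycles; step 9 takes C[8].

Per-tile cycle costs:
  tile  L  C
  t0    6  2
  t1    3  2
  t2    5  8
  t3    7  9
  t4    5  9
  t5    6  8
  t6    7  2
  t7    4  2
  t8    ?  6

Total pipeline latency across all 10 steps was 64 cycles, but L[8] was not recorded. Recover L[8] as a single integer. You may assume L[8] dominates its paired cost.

step 0 | dur = L[0]=6 = 6
step 1 | dur = max(L[1]=3, C[0]=2) = 3
step 2 | dur = max(L[2]=5, C[1]=2) = 5
step 3 | dur = max(L[3]=7, C[2]=8) = 8
step 4 | dur = max(L[4]=5, C[3]=9) = 9
step 5 | dur = max(L[5]=6, C[4]=9) = 9
step 6 | dur = max(L[6]=7, C[5]=8) = 8
step 7 | dur = max(L[7]=4, C[6]=2) = 4
step 8 | dur = max(L[8]=?, C[7]=2) = L[8]  (unknown; binding)
step 9 | dur = C[8]=6 = 6
sum of known step durations = 58
dur[8] = total - known = 64 - 58 = 6
L[8] is the binding max in step 8, so L[8] = dur[8] = 6

L[8] = 6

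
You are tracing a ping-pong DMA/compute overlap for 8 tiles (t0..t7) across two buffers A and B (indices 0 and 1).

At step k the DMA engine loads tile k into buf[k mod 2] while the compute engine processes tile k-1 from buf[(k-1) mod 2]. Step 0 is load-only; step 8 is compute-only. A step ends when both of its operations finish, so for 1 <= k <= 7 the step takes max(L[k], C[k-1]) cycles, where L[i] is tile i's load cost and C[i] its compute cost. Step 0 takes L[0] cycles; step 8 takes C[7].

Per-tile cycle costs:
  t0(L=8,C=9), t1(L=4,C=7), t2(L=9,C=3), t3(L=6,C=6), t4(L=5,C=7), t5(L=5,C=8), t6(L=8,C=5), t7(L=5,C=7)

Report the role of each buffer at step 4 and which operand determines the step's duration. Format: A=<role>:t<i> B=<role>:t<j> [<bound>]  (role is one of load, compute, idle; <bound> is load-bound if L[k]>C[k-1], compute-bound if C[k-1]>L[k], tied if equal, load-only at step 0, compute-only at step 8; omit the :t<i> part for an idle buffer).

step 4: A=load:t4 B=compute:t3 [compute-bound]

step 0: L[0]=8 → dur=8, Σ=8 | A=load:t0 B=idle [load-only]
step 1: L[1]=4 C[0]=9 → dur=9, Σ=17 | A=compute:t0 B=load:t1 [compute-bound]
step 2: L[2]=9 C[1]=7 → dur=9, Σ=26 | A=load:t2 B=compute:t1 [load-bound]
step 3: L[3]=6 C[2]=3 → dur=6, Σ=32 | A=compute:t2 B=load:t3 [load-bound]
step 4: L[4]=5 C[3]=6 → dur=6, Σ=38 | A=load:t4 B=compute:t3 [compute-bound]
step 5: L[5]=5 C[4]=7 → dur=7, Σ=45 | A=compute:t4 B=load:t5 [compute-bound]
step 6: L[6]=8 C[5]=8 → dur=8, Σ=53 | A=load:t6 B=compute:t5 [tied]
step 7: L[7]=5 C[6]=5 → dur=5, Σ=58 | A=compute:t6 B=load:t7 [tied]
step 8: C[7]=7 → dur=7, Σ=65 | A=idle B=compute:t7 [compute-only]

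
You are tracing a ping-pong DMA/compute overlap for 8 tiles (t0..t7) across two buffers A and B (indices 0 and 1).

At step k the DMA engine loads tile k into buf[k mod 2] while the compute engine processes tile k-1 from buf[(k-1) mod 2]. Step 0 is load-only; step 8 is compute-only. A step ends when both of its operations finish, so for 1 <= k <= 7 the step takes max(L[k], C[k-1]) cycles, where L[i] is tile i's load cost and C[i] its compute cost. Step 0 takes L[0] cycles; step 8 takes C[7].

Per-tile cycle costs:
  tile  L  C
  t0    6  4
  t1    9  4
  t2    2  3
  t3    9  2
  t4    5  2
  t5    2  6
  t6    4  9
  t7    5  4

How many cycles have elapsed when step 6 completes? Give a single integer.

step 0: L[0]=6 → dur=6, Σ=6 | A=load:t0 B=idle [load-only]
step 1: L[1]=9 C[0]=4 → dur=9, Σ=15 | A=compute:t0 B=load:t1 [load-bound]
step 2: L[2]=2 C[1]=4 → dur=4, Σ=19 | A=load:t2 B=compute:t1 [compute-bound]
step 3: L[3]=9 C[2]=3 → dur=9, Σ=28 | A=compute:t2 B=load:t3 [load-bound]
step 4: L[4]=5 C[3]=2 → dur=5, Σ=33 | A=load:t4 B=compute:t3 [load-bound]
step 5: L[5]=2 C[4]=2 → dur=2, Σ=35 | A=compute:t4 B=load:t5 [tied]
step 6: L[6]=4 C[5]=6 → dur=6, Σ=41 | A=load:t6 B=compute:t5 [compute-bound]
step 7: L[7]=5 C[6]=9 → dur=9, Σ=50 | A=compute:t6 B=load:t7 [compute-bound]
step 8: C[7]=4 → dur=4, Σ=54 | A=idle B=compute:t7 [compute-only]

end_cycle[6] = 41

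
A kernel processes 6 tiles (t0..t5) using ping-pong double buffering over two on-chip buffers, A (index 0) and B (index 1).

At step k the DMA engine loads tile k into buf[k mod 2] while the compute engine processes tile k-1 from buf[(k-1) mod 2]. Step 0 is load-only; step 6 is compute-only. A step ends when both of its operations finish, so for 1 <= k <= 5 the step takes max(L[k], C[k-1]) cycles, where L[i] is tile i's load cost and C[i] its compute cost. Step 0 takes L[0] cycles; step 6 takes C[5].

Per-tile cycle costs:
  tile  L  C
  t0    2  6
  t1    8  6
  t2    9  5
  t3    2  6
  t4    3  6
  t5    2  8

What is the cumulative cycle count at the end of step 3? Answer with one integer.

  0. 2=2c; end=2; A:t0 B:-
  1. max(8,6)=8c; end=10; A:t0 B:t1
  2. max(9,6)=9c; end=19; A:t2 B:t1
  3. max(2,5)=5c; end=24; A:t2 B:t3
  4. max(3,6)=6c; end=30; A:t4 B:t3
  5. max(2,6)=6c; end=36; A:t4 B:t5
  6. 8=8c; end=44; A:t4 B:t5

end_cycle[3] = 24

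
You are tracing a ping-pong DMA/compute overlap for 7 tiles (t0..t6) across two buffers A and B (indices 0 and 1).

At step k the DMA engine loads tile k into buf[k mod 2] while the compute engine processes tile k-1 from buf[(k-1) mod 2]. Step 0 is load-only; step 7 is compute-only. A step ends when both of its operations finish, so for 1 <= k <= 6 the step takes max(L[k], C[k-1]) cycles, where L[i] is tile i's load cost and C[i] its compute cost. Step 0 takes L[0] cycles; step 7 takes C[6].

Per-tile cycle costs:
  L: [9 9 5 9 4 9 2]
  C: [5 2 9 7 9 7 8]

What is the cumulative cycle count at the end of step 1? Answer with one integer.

  0. 9=9c; end=9; A:t0 B:-
  1. max(9,5)=9c; end=18; A:t0 B:t1
  2. max(5,2)=5c; end=23; A:t2 B:t1
  3. max(9,9)=9c; end=32; A:t2 B:t3
  4. max(4,7)=7c; end=39; A:t4 B:t3
  5. max(9,9)=9c; end=48; A:t4 B:t5
  6. max(2,7)=7c; end=55; A:t6 B:t5
  7. 8=8c; end=63; A:t6 B:t5

end_cycle[1] = 18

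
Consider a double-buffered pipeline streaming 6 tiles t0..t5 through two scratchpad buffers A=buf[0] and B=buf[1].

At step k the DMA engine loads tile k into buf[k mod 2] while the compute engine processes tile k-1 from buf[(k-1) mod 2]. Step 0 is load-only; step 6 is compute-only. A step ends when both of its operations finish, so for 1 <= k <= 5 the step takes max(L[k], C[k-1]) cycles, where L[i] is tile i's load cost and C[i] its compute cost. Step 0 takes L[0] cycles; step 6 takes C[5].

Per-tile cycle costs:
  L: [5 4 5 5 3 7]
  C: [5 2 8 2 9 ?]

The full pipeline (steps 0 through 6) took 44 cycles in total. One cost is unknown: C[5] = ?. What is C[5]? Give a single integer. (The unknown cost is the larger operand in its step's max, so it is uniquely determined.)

step 0 = dur = L[0]=5 = 5
step 1 = dur = max(L[1]=4, C[0]=5) = 5
step 2 = dur = max(L[2]=5, C[1]=2) = 5
step 3 = dur = max(L[3]=5, C[2]=8) = 8
step 4 = dur = max(L[4]=3, C[3]=2) = 3
step 5 = dur = max(L[5]=7, C[4]=9) = 9
step 6 = dur = C[5]=? = C[5]  (unknown; binding)
sum of known step durations = 35
dur[6] = total - known = 44 - 35 = 9
C[5] is the binding max in step 6, so C[5] = dur[6] = 9

C[5] = 9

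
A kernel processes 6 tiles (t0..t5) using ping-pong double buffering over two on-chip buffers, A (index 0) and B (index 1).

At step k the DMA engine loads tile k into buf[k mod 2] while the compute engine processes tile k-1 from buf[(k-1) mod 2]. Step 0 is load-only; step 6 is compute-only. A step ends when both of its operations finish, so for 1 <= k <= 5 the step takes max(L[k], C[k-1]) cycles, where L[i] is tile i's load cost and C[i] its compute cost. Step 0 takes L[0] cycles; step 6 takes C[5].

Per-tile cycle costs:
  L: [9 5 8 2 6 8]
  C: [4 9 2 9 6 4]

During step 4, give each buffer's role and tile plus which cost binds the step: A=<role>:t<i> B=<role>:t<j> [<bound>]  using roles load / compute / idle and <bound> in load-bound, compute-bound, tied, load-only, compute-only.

step 4: A=load:t4 B=compute:t3 [compute-bound]

step 0: L[0]=9 → dur=9, Σ=9 | A=load:t0 B=idle [load-only]
step 1: L[1]=5 C[0]=4 → dur=5, Σ=14 | A=compute:t0 B=load:t1 [load-bound]
step 2: L[2]=8 C[1]=9 → dur=9, Σ=23 | A=load:t2 B=compute:t1 [compute-bound]
step 3: L[3]=2 C[2]=2 → dur=2, Σ=25 | A=compute:t2 B=load:t3 [tied]
step 4: L[4]=6 C[3]=9 → dur=9, Σ=34 | A=load:t4 B=compute:t3 [compute-bound]
step 5: L[5]=8 C[4]=6 → dur=8, Σ=42 | A=compute:t4 B=load:t5 [load-bound]
step 6: C[5]=4 → dur=4, Σ=46 | A=idle B=compute:t5 [compute-only]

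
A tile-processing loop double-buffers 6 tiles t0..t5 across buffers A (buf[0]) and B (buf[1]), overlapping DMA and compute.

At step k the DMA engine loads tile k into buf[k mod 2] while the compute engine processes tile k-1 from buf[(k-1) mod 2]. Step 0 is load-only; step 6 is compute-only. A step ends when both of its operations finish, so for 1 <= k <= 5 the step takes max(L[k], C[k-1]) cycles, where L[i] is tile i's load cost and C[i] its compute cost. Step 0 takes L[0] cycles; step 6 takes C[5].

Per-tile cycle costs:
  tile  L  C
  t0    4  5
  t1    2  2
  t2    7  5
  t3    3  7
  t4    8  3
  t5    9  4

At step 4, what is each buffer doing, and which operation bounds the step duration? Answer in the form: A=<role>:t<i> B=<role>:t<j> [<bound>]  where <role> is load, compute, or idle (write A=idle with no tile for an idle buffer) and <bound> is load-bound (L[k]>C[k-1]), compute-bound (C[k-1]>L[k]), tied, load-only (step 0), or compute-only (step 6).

step 0: L[0]=4 → dur=4, Σ=4 | A=load:t0 B=idle [load-only]
step 1: L[1]=2 C[0]=5 → dur=5, Σ=9 | A=compute:t0 B=load:t1 [compute-bound]
step 2: L[2]=7 C[1]=2 → dur=7, Σ=16 | A=load:t2 B=compute:t1 [load-bound]
step 3: L[3]=3 C[2]=5 → dur=5, Σ=21 | A=compute:t2 B=load:t3 [compute-bound]
step 4: L[4]=8 C[3]=7 → dur=8, Σ=29 | A=load:t4 B=compute:t3 [load-bound]
step 5: L[5]=9 C[4]=3 → dur=9, Σ=38 | A=compute:t4 B=load:t5 [load-bound]
step 6: C[5]=4 → dur=4, Σ=42 | A=idle B=compute:t5 [compute-only]

step 4: A=load:t4 B=compute:t3 [load-bound]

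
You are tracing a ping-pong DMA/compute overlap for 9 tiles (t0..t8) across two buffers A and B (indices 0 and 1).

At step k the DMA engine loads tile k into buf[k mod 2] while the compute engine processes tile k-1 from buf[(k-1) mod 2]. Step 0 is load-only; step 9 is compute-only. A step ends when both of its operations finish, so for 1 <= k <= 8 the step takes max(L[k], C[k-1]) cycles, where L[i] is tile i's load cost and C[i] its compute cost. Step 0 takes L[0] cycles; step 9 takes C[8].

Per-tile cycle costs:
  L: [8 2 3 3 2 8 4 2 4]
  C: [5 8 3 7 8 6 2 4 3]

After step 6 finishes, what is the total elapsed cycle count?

end_cycle[6] = 45

k=0 load=t0/8c comp=- wait=8 total=8
k=1 load=t1/2c comp=t0/5c wait=5 total=13
k=2 load=t2/3c comp=t1/8c wait=8 total=21
k=3 load=t3/3c comp=t2/3c wait=3 total=24
k=4 load=t4/2c comp=t3/7c wait=7 total=31
k=5 load=t5/8c comp=t4/8c wait=8 total=39
k=6 load=t6/4c comp=t5/6c wait=6 total=45
k=7 load=t7/2c comp=t6/2c wait=2 total=47
k=8 load=t8/4c comp=t7/4c wait=4 total=51
k=9 load=- comp=t8/3c wait=3 total=54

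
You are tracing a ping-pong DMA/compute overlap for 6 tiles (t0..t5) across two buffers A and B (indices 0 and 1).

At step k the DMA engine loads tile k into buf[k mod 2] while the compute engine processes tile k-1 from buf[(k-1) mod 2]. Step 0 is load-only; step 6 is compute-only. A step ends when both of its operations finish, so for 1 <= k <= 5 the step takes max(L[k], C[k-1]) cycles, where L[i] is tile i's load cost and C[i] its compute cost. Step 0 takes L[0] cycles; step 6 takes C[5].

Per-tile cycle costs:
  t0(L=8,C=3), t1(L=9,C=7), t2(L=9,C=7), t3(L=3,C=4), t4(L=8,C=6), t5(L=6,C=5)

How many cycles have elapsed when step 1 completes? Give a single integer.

k=0 load=t0/8c comp=- wait=8 total=8
k=1 load=t1/9c comp=t0/3c wait=9 total=17
k=2 load=t2/9c comp=t1/7c wait=9 total=26
k=3 load=t3/3c comp=t2/7c wait=7 total=33
k=4 load=t4/8c comp=t3/4c wait=8 total=41
k=5 load=t5/6c comp=t4/6c wait=6 total=47
k=6 load=- comp=t5/5c wait=5 total=52

end_cycle[1] = 17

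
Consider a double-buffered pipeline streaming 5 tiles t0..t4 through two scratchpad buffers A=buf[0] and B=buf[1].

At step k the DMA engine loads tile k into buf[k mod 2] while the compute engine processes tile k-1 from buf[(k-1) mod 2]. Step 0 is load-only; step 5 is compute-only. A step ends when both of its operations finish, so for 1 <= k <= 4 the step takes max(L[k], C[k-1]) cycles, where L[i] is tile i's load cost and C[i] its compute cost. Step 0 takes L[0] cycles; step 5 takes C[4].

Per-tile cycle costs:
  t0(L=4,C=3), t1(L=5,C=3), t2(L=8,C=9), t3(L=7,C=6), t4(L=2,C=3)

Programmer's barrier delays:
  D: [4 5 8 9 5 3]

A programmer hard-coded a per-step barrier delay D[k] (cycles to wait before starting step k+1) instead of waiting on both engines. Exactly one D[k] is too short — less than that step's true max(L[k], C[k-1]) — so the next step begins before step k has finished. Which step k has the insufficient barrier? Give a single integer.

hazard at step 4

step 0: need L[0]=4 = 4; D[0]=4 ok
step 1: need max(L[1]=5,C[0]=3) = 5; D[1]=5 ok
step 2: need max(L[2]=8,C[1]=3) = 8; D[2]=8 ok
step 3: need max(L[3]=7,C[2]=9) = 9; D[3]=9 ok
step 4: need max(L[4]=2,C[3]=6) = 6; D[4]=5 SHORT
step 5: need C[4]=3 = 3; D[5]=3 ok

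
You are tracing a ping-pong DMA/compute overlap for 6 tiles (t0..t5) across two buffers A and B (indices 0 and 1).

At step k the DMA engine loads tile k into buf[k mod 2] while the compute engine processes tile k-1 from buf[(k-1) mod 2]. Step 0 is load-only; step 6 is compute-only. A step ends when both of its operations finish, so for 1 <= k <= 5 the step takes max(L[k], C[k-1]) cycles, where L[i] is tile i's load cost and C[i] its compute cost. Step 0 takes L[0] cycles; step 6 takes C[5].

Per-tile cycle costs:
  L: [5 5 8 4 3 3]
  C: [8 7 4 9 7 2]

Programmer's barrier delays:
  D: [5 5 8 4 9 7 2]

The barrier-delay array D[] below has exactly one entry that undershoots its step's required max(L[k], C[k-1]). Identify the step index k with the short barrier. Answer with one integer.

[0] required=L[0]=5=5 vs D=5 ok
[1] required=max(L[1]=5,C[0]=8)=8 vs D=5 SHORT
[2] required=max(L[2]=8,C[1]=7)=8 vs D=8 ok
[3] required=max(L[3]=4,C[2]=4)=4 vs D=4 ok
[4] required=max(L[4]=3,C[3]=9)=9 vs D=9 ok
[5] required=max(L[5]=3,C[4]=7)=7 vs D=7 ok
[6] required=C[5]=2=2 vs D=2 ok

hazard at step 1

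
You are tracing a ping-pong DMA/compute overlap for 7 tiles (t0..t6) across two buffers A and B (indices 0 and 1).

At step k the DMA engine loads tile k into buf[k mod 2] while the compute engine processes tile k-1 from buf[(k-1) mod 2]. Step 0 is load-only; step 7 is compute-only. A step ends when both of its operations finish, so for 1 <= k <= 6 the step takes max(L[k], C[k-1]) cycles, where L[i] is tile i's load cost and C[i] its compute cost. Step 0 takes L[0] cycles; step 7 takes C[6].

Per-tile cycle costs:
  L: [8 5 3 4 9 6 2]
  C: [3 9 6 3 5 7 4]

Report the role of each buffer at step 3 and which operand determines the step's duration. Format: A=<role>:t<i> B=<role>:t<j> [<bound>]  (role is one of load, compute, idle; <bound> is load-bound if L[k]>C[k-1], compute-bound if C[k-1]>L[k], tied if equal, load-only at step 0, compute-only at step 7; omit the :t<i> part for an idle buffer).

  0. 8=8c; end=8; A:t0 B:-
  1. max(5,3)=5c; end=13; A:t0 B:t1
  2. max(3,9)=9c; end=22; A:t2 B:t1
  3. max(4,6)=6c; end=28; A:t2 B:t3
  4. max(9,3)=9c; end=37; A:t4 B:t3
  5. max(6,5)=6c; end=43; A:t4 B:t5
  6. max(2,7)=7c; end=50; A:t6 B:t5
  7. 4=4c; end=54; A:t6 B:t5

step 3: A=compute:t2 B=load:t3 [compute-bound]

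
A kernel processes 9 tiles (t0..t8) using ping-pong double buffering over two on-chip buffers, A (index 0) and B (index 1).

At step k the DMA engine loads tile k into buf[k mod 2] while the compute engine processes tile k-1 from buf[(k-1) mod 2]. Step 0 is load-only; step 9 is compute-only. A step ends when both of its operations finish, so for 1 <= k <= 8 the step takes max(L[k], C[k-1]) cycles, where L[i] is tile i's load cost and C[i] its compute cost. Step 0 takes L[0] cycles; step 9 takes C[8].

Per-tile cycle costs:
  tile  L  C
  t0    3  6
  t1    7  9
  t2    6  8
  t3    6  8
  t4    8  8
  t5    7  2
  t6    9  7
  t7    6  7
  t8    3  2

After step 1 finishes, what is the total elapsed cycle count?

k=0 load=t0/3c comp=- wait=3 total=3
k=1 load=t1/7c comp=t0/6c wait=7 total=10
k=2 load=t2/6c comp=t1/9c wait=9 total=19
k=3 load=t3/6c comp=t2/8c wait=8 total=27
k=4 load=t4/8c comp=t3/8c wait=8 total=35
k=5 load=t5/7c comp=t4/8c wait=8 total=43
k=6 load=t6/9c comp=t5/2c wait=9 total=52
k=7 load=t7/6c comp=t6/7c wait=7 total=59
k=8 load=t8/3c comp=t7/7c wait=7 total=66
k=9 load=- comp=t8/2c wait=2 total=68

end_cycle[1] = 10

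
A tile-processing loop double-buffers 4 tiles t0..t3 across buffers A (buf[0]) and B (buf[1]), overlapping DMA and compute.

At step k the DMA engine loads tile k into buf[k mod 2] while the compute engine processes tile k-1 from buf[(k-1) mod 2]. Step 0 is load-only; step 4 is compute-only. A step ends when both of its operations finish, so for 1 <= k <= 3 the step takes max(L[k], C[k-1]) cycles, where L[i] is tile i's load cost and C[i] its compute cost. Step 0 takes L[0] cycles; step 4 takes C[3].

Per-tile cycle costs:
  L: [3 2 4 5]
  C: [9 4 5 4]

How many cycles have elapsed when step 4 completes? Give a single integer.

k=0 load=t0/3c comp=- wait=3 total=3
k=1 load=t1/2c comp=t0/9c wait=9 total=12
k=2 load=t2/4c comp=t1/4c wait=4 total=16
k=3 load=t3/5c comp=t2/5c wait=5 total=21
k=4 load=- comp=t3/4c wait=4 total=25

end_cycle[4] = 25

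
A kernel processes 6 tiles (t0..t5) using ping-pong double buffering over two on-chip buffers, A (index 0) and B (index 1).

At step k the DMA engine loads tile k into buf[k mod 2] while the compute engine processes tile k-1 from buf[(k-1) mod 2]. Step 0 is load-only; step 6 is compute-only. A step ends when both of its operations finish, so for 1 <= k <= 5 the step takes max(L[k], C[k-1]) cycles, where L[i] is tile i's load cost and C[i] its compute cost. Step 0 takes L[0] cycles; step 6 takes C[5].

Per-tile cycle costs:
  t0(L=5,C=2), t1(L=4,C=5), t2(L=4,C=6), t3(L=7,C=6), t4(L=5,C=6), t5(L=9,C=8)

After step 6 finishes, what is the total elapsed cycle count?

  0. 5=5c; end=5; A:t0 B:-
  1. max(4,2)=4c; end=9; A:t0 B:t1
  2. max(4,5)=5c; end=14; A:t2 B:t1
  3. max(7,6)=7c; end=21; A:t2 B:t3
  4. max(5,6)=6c; end=27; A:t4 B:t3
  5. max(9,6)=9c; end=36; A:t4 B:t5
  6. 8=8c; end=44; A:t4 B:t5

end_cycle[6] = 44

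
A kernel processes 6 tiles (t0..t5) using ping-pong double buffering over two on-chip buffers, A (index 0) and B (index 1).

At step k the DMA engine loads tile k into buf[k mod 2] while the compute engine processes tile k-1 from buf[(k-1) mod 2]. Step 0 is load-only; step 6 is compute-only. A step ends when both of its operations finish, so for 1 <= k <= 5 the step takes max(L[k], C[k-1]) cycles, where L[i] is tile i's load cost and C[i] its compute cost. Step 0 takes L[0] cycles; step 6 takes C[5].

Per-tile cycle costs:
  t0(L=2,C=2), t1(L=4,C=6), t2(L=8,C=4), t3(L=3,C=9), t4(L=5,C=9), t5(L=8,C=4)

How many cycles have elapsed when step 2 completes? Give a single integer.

end_cycle[2] = 14

[0] DMA t0→A (2c) ∥ CU idle ⇒ 2c, clock 2
[1] DMA t1→B (4c) ∥ CU A:t0 (2c) ⇒ 4c, clock 6
[2] DMA t2→A (8c) ∥ CU B:t1 (6c) ⇒ 8c, clock 14
[3] DMA t3→B (3c) ∥ CU A:t2 (4c) ⇒ 4c, clock 18
[4] DMA t4→A (5c) ∥ CU B:t3 (9c) ⇒ 9c, clock 27
[5] DMA t5→B (8c) ∥ CU A:t4 (9c) ⇒ 9c, clock 36
[6] DMA idle ∥ CU B:t5 (4c) ⇒ 4c, clock 40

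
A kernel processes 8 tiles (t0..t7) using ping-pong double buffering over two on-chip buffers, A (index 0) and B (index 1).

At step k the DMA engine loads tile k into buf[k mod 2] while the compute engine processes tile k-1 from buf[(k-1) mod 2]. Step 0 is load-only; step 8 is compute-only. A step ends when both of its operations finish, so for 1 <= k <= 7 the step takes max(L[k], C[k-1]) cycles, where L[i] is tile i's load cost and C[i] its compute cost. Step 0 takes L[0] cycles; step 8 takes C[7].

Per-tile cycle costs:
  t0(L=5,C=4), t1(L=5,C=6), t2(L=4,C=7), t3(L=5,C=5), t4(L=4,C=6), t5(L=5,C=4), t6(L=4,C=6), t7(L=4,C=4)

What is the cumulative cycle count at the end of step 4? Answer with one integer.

[0] DMA t0→A (5c) ∥ CU idle ⇒ 5c, clock 5
[1] DMA t1→B (5c) ∥ CU A:t0 (4c) ⇒ 5c, clock 10
[2] DMA t2→A (4c) ∥ CU B:t1 (6c) ⇒ 6c, clock 16
[3] DMA t3→B (5c) ∥ CU A:t2 (7c) ⇒ 7c, clock 23
[4] DMA t4→A (4c) ∥ CU B:t3 (5c) ⇒ 5c, clock 28
[5] DMA t5→B (5c) ∥ CU A:t4 (6c) ⇒ 6c, clock 34
[6] DMA t6→A (4c) ∥ CU B:t5 (4c) ⇒ 4c, clock 38
[7] DMA t7→B (4c) ∥ CU A:t6 (6c) ⇒ 6c, clock 44
[8] DMA idle ∥ CU B:t7 (4c) ⇒ 4c, clock 48

end_cycle[4] = 28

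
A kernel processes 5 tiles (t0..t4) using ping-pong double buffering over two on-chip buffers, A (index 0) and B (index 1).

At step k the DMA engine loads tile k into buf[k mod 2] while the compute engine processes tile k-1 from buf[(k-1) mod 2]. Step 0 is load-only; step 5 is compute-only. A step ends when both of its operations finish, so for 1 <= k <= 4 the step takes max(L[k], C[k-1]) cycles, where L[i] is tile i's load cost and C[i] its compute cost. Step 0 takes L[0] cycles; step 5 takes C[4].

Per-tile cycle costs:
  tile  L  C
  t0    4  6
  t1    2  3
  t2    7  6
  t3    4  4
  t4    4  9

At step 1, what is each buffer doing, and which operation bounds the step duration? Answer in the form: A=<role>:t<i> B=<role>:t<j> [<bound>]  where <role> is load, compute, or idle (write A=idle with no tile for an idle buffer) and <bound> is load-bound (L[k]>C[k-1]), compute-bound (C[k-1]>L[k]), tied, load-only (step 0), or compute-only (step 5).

k=0 load=t0/4c comp=- wait=4 total=4
k=1 load=t1/2c comp=t0/6c wait=6 total=10
k=2 load=t2/7c comp=t1/3c wait=7 total=17
k=3 load=t3/4c comp=t2/6c wait=6 total=23
k=4 load=t4/4c comp=t3/4c wait=4 total=27
k=5 load=- comp=t4/9c wait=9 total=36

step 1: A=compute:t0 B=load:t1 [compute-bound]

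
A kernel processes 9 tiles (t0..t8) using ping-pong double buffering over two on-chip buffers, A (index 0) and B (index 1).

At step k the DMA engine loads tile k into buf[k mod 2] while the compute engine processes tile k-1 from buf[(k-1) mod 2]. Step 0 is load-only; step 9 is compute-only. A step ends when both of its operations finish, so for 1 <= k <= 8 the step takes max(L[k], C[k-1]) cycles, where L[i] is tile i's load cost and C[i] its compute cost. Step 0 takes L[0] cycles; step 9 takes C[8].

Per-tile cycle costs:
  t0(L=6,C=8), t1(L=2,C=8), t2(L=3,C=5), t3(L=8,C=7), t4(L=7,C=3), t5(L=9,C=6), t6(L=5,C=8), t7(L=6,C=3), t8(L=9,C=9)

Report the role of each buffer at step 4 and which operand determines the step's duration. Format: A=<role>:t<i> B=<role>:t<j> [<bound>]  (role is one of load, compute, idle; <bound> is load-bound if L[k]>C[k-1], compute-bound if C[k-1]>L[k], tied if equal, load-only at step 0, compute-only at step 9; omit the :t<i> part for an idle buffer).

step 4: A=load:t4 B=compute:t3 [tied]

  0. 6=6c; end=6; A:t0 B:-
  1. max(2,8)=8c; end=14; A:t0 B:t1
  2. max(3,8)=8c; end=22; A:t2 B:t1
  3. max(8,5)=8c; end=30; A:t2 B:t3
  4. max(7,7)=7c; end=37; A:t4 B:t3
  5. max(9,3)=9c; end=46; A:t4 B:t5
  6. max(5,6)=6c; end=52; A:t6 B:t5
  7. max(6,8)=8c; end=60; A:t6 B:t7
  8. max(9,3)=9c; end=69; A:t8 B:t7
  9. 9=9c; end=78; A:t8 B:t7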